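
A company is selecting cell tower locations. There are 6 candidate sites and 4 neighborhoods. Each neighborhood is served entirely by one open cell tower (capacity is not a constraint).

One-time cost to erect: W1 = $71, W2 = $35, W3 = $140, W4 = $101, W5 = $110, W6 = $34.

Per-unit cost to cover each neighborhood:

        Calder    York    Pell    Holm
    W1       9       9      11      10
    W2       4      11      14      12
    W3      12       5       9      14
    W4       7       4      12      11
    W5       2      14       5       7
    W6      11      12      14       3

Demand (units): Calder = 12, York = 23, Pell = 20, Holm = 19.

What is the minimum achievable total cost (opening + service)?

For any fixed open set, each neighborhood goes to its cheapest open site; total = fixed + service.
{W4, W5, W6}: Calder→W5 2·12=24, York→W4 4·23=92, Pell→W5 5·20=100, Holm→W6 3·19=57. Service 273; fixed 245; total 518.
{W2, W4, W5, W6}: Calder→W5 2·12=24, York→W4 4·23=92, Pell→W5 5·20=100, Holm→W6 3·19=57. Service 273; fixed 280; total 553.
{W4, W5}: service 349 + fixed 211 = 560
{W1, W2, W3, W4, W5, W6}: Calder→W5 2·12=24, York→W4 4·23=92, Pell→W5 5·20=100, Holm→W6 3·19=57. Service 273; fixed 491; total 764.
No other subset beats 518.

Minimum total cost: 518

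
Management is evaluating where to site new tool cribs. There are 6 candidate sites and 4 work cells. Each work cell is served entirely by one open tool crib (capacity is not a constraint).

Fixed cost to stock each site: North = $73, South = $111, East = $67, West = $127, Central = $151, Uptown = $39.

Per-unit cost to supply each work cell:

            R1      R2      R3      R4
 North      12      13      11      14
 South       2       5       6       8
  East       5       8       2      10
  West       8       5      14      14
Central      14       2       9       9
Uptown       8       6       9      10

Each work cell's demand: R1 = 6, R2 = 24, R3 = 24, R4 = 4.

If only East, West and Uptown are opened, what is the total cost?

Each work cell is assigned to its cheapest site among the open ones.
{East, West, Uptown}: R1→East 5·6=30, R2→West 5·24=120, R3→East 2·24=48, R4→East 10·4=40. Service 238; fixed 233; total 471.

Total cost: 471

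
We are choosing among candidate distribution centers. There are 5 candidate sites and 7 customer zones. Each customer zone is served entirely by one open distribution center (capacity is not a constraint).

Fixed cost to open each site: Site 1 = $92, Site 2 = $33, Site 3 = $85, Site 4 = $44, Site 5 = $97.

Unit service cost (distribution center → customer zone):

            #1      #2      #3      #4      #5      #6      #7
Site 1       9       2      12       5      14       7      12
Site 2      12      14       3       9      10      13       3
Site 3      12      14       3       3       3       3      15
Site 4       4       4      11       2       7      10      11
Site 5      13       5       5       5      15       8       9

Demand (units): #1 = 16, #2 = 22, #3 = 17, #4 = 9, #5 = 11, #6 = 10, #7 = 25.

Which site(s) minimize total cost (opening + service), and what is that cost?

Open Site 2, Site 3 and Site 4; minimum total cost 521.

For any fixed open set, each customer zone goes to its cheapest open site; total = fixed + service.
{Site 2, Site 3, Site 4}: #1→Site 4 4·16=64, #2→Site 4 4·22=88, #3→Site 2 3·17=51, #4→Site 4 2·9=18, #5→Site 3 3·11=33, #6→Site 3 3·10=30, #7→Site 2 3·25=75. Service 359; fixed 162; total 521.
{Site 2, Site 4}: #1→Site 4 4·16=64, #2→Site 4 4·22=88, #3→Site 2 3·17=51, #4→Site 4 2·9=18, #5→Site 4 7·11=77, #6→Site 4 10·10=100, #7→Site 2 3·25=75. Service 473; fixed 77; total 550.
{Site 1, Site 2, Site 4}: service 399 + fixed 169 = 568
{Site 1, Site 2, Site 3, Site 4, Site 5}: #1→Site 4 4·16=64, #2→Site 1 2·22=44, #3→Site 2 3·17=51, #4→Site 4 2·9=18, #5→Site 3 3·11=33, #6→Site 3 3·10=30, #7→Site 2 3·25=75. Service 315; fixed 351; total 666.
No other subset beats 521.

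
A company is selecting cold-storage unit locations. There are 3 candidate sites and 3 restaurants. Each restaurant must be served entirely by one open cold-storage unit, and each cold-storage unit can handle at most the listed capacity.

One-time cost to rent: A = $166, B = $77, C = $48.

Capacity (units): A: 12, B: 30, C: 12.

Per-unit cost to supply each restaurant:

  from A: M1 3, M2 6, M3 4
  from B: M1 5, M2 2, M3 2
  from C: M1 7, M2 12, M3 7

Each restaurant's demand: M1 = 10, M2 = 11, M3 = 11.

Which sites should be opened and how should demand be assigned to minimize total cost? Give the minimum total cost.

Minimum total cost: 239

Open {B, C}: M1→C 7·10=70, M2→B 2·11=22, M3→B 2·11=22.
Loads: B carries 22/30, C carries 10/12. Service 114; fixed 125; total 239.
Next best feasible plan costs 274.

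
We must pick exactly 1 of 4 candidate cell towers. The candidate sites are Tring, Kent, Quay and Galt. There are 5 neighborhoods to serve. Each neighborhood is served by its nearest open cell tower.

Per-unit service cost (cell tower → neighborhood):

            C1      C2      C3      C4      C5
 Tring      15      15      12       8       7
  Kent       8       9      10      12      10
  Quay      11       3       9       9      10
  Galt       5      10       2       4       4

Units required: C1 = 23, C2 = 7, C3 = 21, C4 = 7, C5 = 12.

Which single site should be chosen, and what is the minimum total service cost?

With exactly 1 open, each neighborhood uses its cheapest among the chosen.
{Galt}: C1→Galt 5·23=115, C2→Galt 10·7=70, C3→Galt 2·21=42, C4→Galt 4·7=28, C5→Galt 4·12=48. Service cost 303.
{Quay}: service cost 646
{Kent}: service cost 661
Among all 4 size-1 choices, {Galt} is lowest.

Choose Galt only; total service cost 303.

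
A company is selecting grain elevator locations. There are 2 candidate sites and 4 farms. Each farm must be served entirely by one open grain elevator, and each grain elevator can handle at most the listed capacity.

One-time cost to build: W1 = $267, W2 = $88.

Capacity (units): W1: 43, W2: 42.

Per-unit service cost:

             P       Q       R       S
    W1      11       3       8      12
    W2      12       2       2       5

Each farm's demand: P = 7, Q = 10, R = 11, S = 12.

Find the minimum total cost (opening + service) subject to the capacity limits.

Open {W2}: P→W2 12·7=84, Q→W2 2·10=20, R→W2 2·11=22, S→W2 5·12=60.
Loads: W2 carries 40/42. Service 186; fixed 88; total 274.
Next best feasible plan costs 534.

Minimum total cost: 274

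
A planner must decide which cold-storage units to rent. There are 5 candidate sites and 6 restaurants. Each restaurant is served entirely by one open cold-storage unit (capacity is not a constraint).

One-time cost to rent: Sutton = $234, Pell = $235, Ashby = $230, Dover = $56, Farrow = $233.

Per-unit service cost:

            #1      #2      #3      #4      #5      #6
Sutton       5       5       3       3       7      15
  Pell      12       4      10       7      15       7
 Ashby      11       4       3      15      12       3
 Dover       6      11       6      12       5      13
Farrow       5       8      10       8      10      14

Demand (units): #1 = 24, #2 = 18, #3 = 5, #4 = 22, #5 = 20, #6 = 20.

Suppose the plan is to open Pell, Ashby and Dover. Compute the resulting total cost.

Total cost: 1066

Each restaurant is assigned to its cheapest site among the open ones.
{Pell, Ashby, Dover}: #1→Dover 6·24=144, #2→Pell 4·18=72, #3→Ashby 3·5=15, #4→Pell 7·22=154, #5→Dover 5·20=100, #6→Ashby 3·20=60. Service 545; fixed 521; total 1066.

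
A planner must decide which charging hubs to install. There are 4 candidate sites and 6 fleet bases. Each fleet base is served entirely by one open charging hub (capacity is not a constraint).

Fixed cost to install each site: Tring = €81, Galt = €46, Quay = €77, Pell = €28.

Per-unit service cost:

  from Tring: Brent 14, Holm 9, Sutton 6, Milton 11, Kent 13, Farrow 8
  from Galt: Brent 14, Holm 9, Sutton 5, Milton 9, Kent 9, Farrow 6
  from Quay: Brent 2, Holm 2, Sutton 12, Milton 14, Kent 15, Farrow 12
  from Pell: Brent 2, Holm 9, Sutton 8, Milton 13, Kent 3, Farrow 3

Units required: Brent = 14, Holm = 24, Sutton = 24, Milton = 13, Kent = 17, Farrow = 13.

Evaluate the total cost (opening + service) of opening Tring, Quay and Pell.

Total cost: 639

Each fleet base is assigned to its cheapest site among the open ones.
{Tring, Quay, Pell}: Brent→Quay 2·14=28, Holm→Quay 2·24=48, Sutton→Tring 6·24=144, Milton→Tring 11·13=143, Kent→Pell 3·17=51, Farrow→Pell 3·13=39. Service 453; fixed 186; total 639.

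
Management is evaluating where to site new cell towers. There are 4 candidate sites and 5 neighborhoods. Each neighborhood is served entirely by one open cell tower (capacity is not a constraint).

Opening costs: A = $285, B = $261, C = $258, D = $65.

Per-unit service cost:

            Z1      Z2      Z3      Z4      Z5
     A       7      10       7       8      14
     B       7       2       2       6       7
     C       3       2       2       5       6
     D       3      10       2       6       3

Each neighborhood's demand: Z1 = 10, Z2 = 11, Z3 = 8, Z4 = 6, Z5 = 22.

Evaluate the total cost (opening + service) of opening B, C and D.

Total cost: 748

Each neighborhood is assigned to its cheapest site among the open ones.
{B, C, D}: Z1→C 3·10=30, Z2→B 2·11=22, Z3→B 2·8=16, Z4→C 5·6=30, Z5→D 3·22=66. Service 164; fixed 584; total 748.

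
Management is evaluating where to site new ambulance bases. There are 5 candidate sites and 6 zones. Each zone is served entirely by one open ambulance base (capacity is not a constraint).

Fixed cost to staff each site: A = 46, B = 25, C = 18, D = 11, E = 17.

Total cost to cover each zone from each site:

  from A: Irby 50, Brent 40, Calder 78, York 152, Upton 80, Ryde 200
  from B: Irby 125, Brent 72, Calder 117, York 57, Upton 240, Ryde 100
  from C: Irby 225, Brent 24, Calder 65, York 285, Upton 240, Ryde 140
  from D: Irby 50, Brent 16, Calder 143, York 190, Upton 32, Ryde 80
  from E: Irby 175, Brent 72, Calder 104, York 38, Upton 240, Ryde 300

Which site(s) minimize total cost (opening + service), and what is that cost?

Open C, D and E; minimum total cost 327.

For any fixed open set, each zone goes to its cheapest open site; total = fixed + service.
{C, D, E}: Irby→D 50, Brent→D 16, Calder→C 65, York→E 38, Upton→D 32, Ryde→D 80. Service 281; fixed 46; total 327.
{D, E}: service 320 + fixed 28 = 348
{B, C, D, E}: Irby→D 50, Brent→D 16, Calder→C 65, York→E 38, Upton→D 32, Ryde→D 80. Service 281; fixed 71; total 352.
{A, B, C, D, E}: service 281 + fixed 117 = 398
No other subset beats 327.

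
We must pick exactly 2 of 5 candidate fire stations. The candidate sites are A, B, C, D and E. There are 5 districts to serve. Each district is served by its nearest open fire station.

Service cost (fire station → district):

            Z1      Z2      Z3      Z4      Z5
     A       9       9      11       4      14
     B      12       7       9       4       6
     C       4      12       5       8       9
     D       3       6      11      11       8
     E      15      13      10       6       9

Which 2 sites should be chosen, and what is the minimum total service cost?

With exactly 2 open, each district uses its cheapest among the chosen.
{B, C}: Z1→C 4, Z2→B 7, Z3→C 5, Z4→B 4, Z5→B 6. Service cost 26.
{B, D}: service cost 28
{C, D}: service cost 30
Among all 10 size-2 choices, {B, C} is lowest.

Choose B and C; total service cost 26.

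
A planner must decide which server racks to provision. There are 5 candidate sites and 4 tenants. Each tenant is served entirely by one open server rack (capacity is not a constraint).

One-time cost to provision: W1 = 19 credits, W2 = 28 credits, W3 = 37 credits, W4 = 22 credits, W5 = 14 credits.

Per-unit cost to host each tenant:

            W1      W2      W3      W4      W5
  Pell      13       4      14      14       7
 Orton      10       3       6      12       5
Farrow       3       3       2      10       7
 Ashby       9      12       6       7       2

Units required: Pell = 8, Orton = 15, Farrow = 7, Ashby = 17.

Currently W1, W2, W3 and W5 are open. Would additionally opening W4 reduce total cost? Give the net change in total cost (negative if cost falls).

No — net change +22 (cost rises by 22).

Current service cost with {W1, W2, W3, W5}: 125.
Adding W4: each tenant re-picks its cheapest; new service cost 125, saving 0.
Extra fixed cost: 22. Net change = 22 − 0 = 22.
(Totals: 223 → 245.)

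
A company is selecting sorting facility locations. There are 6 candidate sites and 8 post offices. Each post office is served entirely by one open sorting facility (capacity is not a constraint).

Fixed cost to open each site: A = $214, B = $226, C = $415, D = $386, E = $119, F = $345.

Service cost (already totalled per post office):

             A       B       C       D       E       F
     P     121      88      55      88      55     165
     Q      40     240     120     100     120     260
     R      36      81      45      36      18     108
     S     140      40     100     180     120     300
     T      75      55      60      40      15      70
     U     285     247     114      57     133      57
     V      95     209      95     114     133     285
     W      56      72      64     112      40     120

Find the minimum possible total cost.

For any fixed open set, each post office goes to its cheapest open site; total = fixed + service.
{E}: P→E 55, Q→E 120, R→E 18, S→E 120, T→E 15, U→E 133, V→E 133, W→E 40. Service 634; fixed 119; total 753.
{A, E}: service 516 + fixed 333 = 849
{B, E}: P→E 55, Q→E 120, R→E 18, S→B 40, T→E 15, U→E 133, V→E 133, W→E 40. Service 554; fixed 345; total 899.
{A, B, C, D, E, F}: P→C 55, Q→A 40, R→E 18, S→B 40, T→E 15, U→D 57, V→A 95, W→E 40. Service 360; fixed 1705; total 2065.
No other subset beats 753.

Minimum total cost: 753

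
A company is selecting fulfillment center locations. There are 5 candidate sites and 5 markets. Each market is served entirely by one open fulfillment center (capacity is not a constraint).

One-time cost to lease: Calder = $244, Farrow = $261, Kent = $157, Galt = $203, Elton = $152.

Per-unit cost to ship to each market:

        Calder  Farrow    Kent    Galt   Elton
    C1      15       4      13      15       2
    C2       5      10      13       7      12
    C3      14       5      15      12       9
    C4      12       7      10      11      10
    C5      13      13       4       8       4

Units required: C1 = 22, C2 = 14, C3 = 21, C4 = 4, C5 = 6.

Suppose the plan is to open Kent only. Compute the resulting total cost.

Each market is assigned to its cheapest site among the open ones.
{Kent}: C1→Kent 13·22=286, C2→Kent 13·14=182, C3→Kent 15·21=315, C4→Kent 10·4=40, C5→Kent 4·6=24. Service 847; fixed 157; total 1004.

Total cost: 1004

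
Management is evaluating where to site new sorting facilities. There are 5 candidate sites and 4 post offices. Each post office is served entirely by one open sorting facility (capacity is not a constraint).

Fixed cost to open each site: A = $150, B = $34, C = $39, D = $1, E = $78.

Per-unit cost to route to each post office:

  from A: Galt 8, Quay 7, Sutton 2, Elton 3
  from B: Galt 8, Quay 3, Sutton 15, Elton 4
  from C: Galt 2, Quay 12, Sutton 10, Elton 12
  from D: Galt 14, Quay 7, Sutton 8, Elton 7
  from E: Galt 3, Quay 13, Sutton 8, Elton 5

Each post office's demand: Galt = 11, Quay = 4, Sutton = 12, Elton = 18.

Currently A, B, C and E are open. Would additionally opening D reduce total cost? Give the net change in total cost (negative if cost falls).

No — net change +1 (cost rises by 1).

Current service cost with {A, B, C, E}: 112.
Adding D: each post office re-picks its cheapest; new service cost 112, saving 0.
Extra fixed cost: 1. Net change = 1 − 0 = 1.
(Totals: 413 → 414.)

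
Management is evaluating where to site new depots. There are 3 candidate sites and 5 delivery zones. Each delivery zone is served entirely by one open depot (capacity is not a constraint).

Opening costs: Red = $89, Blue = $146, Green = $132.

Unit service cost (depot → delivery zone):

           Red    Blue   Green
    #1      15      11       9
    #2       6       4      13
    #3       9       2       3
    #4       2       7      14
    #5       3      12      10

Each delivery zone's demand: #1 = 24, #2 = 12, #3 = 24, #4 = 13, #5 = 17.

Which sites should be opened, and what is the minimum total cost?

For any fixed open set, each delivery zone goes to its cheapest open site; total = fixed + service.
{Red, Green}: #1→Green 9·24=216, #2→Red 6·12=72, #3→Green 3·24=72, #4→Red 2·13=26, #5→Red 3·17=51. Service 437; fixed 221; total 658.
{Red, Blue}: service 437 + fixed 235 = 672
{Red, Blue, Green}: #1→Green 9·24=216, #2→Blue 4·12=48, #3→Blue 2·24=48, #4→Red 2·13=26, #5→Red 3·17=51. Service 389; fixed 367; total 756.
{Red}: service 725 + fixed 89 = 814
No other subset beats 658.

Open Red and Green; minimum total cost 658.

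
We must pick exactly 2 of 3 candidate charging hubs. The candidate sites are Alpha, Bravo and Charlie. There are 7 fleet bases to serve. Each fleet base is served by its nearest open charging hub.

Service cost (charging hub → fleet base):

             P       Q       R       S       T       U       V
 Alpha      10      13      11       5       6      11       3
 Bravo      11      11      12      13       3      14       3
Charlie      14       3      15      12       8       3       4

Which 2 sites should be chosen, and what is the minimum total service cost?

Choose Alpha and Charlie; total service cost 41.

With exactly 2 open, each fleet base uses its cheapest among the chosen.
{Alpha, Charlie}: P→Alpha 10, Q→Charlie 3, R→Alpha 11, S→Alpha 5, T→Alpha 6, U→Charlie 3, V→Alpha 3. Service cost 41.
{Bravo, Charlie}: service cost 47
{Alpha, Bravo}: service cost 54
Among all 3 size-2 choices, {Alpha, Charlie} is lowest.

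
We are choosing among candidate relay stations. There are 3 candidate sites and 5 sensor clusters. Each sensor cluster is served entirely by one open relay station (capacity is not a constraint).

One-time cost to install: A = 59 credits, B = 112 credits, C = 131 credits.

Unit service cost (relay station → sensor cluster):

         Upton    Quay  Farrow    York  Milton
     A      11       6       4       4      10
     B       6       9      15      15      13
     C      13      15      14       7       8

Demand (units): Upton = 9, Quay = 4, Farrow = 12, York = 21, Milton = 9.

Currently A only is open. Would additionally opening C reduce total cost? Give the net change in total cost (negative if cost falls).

No — net change +113 (cost rises by 113).

Current service cost with {A}: 345.
Adding C: each sensor cluster re-picks its cheapest; new service cost 327, saving 18.
Extra fixed cost: 131. Net change = 131 − 18 = 113.
(Totals: 404 → 517.)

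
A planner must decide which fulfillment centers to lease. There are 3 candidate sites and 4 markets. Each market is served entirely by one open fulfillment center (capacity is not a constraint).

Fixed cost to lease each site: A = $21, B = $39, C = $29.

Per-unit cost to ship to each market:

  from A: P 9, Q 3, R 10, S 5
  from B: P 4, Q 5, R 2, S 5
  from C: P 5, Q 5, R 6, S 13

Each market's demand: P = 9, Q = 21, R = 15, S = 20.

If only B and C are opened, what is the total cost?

Total cost: 339

Each market is assigned to its cheapest site among the open ones.
{B, C}: P→B 4·9=36, Q→B 5·21=105, R→B 2·15=30, S→B 5·20=100. Service 271; fixed 68; total 339.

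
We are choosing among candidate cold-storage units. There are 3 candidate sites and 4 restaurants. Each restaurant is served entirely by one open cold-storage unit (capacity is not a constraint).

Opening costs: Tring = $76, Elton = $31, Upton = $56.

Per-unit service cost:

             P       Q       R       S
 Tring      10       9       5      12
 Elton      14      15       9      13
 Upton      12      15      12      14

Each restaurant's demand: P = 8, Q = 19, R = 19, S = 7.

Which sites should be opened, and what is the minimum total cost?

For any fixed open set, each restaurant goes to its cheapest open site; total = fixed + service.
{Tring}: P→Tring 10·8=80, Q→Tring 9·19=171, R→Tring 5·19=95, S→Tring 12·7=84. Service 430; fixed 76; total 506.
{Tring, Elton}: service 430 + fixed 107 = 537
{Tring, Upton}: P→Tring 10·8=80, Q→Tring 9·19=171, R→Tring 5·19=95, S→Tring 12·7=84. Service 430; fixed 132; total 562.
{Tring, Elton, Upton}: service 430 + fixed 163 = 593
(All 7 nonempty subsets were checked; Tring only is lowest.)

Open Tring only; minimum total cost 506.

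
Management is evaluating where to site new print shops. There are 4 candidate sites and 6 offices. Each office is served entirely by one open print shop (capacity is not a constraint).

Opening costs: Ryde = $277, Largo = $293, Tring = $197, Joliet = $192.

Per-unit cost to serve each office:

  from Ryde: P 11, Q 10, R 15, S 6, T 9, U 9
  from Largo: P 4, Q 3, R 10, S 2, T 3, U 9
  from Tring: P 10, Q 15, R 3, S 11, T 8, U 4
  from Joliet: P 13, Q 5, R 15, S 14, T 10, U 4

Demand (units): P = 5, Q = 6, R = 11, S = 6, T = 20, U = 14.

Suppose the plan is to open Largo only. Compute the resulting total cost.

Total cost: 639

Each office is assigned to its cheapest site among the open ones.
{Largo}: P→Largo 4·5=20, Q→Largo 3·6=18, R→Largo 10·11=110, S→Largo 2·6=12, T→Largo 3·20=60, U→Largo 9·14=126. Service 346; fixed 293; total 639.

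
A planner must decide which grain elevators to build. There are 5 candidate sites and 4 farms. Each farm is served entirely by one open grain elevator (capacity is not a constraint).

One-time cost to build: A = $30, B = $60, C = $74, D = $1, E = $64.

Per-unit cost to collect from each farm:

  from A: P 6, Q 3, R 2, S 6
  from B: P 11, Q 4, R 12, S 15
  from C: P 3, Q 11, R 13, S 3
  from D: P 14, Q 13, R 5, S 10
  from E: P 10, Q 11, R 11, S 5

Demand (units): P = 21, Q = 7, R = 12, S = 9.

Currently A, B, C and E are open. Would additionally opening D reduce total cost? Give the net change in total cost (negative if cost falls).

No — net change +1 (cost rises by 1).

Current service cost with {A, B, C, E}: 135.
Adding D: each farm re-picks its cheapest; new service cost 135, saving 0.
Extra fixed cost: 1. Net change = 1 − 0 = 1.
(Totals: 363 → 364.)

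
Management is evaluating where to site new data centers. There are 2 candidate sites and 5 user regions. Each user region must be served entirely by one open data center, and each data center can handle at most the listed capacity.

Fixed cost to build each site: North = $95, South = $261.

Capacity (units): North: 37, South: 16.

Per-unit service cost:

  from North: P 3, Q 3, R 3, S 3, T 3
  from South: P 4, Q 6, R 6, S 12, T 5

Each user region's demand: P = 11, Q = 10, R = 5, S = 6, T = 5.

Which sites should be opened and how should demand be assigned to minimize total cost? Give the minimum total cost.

Minimum total cost: 206

Open {North}: P→North 3·11=33, Q→North 3·10=30, R→North 3·5=15, S→North 3·6=18, T→North 3·5=15.
Loads: North carries 37/37. Service 111; fixed 95; total 206.
Next best feasible plan costs 467.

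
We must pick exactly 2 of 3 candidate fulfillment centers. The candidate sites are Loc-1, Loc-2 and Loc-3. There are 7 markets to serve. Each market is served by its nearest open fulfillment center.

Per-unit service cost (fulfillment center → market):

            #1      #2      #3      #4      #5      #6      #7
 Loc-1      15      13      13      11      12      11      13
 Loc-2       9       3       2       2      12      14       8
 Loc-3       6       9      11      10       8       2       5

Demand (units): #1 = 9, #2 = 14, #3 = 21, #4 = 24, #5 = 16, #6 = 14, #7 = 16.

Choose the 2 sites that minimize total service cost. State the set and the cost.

Choose Loc-2 and Loc-3; total service cost 422.

With exactly 2 open, each market uses its cheapest among the chosen.
{Loc-2, Loc-3}: #1→Loc-3 6·9=54, #2→Loc-2 3·14=42, #3→Loc-2 2·21=42, #4→Loc-2 2·24=48, #5→Loc-3 8·16=128, #6→Loc-3 2·14=28, #7→Loc-3 5·16=80. Service cost 422.
{Loc-1, Loc-2}: service cost 687
{Loc-1, Loc-3}: service cost 887
Among all 3 size-2 choices, {Loc-2, Loc-3} is lowest.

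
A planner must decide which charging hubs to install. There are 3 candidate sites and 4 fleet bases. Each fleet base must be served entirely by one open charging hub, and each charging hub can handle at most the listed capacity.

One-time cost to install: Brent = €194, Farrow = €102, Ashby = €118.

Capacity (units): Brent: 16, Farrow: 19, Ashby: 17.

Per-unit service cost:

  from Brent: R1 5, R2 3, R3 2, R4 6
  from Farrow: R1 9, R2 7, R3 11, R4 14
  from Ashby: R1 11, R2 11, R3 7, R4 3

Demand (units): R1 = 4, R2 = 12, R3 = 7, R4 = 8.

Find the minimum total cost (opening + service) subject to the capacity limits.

Open {Farrow, Ashby}: R1→Farrow 9·4=36, R2→Farrow 7·12=84, R3→Ashby 7·7=49, R4→Ashby 3·8=24.
Loads: Farrow carries 16/19, Ashby carries 15/17. Service 193; fixed 220; total 413.
Next best feasible plan costs 441.

Minimum total cost: 413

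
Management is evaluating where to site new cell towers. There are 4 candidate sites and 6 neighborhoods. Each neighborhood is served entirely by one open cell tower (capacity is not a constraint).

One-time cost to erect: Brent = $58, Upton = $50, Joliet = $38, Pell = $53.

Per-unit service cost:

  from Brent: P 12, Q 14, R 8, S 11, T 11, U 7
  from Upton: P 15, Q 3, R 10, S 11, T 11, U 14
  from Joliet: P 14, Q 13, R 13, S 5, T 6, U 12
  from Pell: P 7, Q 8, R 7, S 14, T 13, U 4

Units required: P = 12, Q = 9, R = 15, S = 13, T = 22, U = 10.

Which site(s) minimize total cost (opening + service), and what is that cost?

For any fixed open set, each neighborhood goes to its cheapest open site; total = fixed + service.
{Joliet, Pell}: P→Pell 7·12=84, Q→Pell 8·9=72, R→Pell 7·15=105, S→Joliet 5·13=65, T→Joliet 6·22=132, U→Pell 4·10=40. Service 498; fixed 91; total 589.
{Upton, Joliet, Pell}: service 453 + fixed 141 = 594
{Brent, Joliet, Pell}: service 498 + fixed 149 = 647
{Brent, Upton, Joliet, Pell}: service 453 + fixed 199 = 652
No other subset beats 589.

Open Joliet and Pell; minimum total cost 589.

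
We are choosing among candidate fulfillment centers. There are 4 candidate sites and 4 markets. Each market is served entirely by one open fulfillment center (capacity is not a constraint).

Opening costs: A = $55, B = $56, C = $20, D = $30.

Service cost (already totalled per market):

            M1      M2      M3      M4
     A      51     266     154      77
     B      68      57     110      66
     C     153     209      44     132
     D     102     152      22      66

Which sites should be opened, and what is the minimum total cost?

For any fixed open set, each market goes to its cheapest open site; total = fixed + service.
{B, D}: M1→B 68, M2→B 57, M3→D 22, M4→B 66. Service 213; fixed 86; total 299.
{B, C}: service 235 + fixed 76 = 311
{B, C, D}: M1→B 68, M2→B 57, M3→D 22, M4→B 66. Service 213; fixed 106; total 319.
{A, B, C, D}: service 196 + fixed 161 = 357
No other subset beats 299.

Open B and D; minimum total cost 299.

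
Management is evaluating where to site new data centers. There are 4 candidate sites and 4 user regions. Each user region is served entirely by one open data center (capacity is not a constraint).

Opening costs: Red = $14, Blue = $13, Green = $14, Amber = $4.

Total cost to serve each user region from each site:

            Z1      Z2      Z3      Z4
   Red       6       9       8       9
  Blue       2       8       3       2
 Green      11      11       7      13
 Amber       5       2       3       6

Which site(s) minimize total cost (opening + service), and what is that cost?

Open Amber only; minimum total cost 20.

For any fixed open set, each user region goes to its cheapest open site; total = fixed + service.
{Amber}: Z1→Amber 5, Z2→Amber 2, Z3→Amber 3, Z4→Amber 6. Service 16; fixed 4; total 20.
{Blue, Amber}: service 9 + fixed 17 = 26
{Blue}: Z1→Blue 2, Z2→Blue 8, Z3→Blue 3, Z4→Blue 2. Service 15; fixed 13; total 28.
{Red, Blue, Green, Amber}: Z1→Blue 2, Z2→Amber 2, Z3→Blue 3, Z4→Blue 2. Service 9; fixed 45; total 54.
No other subset beats 20.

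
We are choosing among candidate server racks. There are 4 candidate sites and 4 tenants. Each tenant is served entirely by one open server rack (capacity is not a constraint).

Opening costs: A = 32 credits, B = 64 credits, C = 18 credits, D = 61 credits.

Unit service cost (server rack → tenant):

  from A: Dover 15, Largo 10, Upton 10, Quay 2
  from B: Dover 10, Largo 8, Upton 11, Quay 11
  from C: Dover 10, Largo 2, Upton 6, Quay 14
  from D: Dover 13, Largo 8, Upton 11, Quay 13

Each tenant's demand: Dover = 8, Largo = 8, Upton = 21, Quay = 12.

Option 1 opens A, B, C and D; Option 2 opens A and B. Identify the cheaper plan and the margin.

Option 1 is cheaper by 53.

Option 1: {A, B, C, D}: Dover→B 10·8=80, Largo→C 2·8=16, Upton→C 6·21=126, Quay→A 2·12=24. Service 246; fixed 175; total 421.
Option 2: {A, B}: Dover→B 10·8=80, Largo→B 8·8=64, Upton→A 10·21=210, Quay→A 2·12=24. Service 378; fixed 96; total 474.
Difference: |421 − 474| = 53.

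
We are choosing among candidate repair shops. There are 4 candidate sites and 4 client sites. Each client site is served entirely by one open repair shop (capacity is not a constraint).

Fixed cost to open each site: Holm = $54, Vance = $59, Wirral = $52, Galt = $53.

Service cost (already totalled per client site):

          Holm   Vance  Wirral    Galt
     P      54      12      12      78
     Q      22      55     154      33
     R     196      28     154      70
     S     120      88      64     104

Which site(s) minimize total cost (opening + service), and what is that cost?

For any fixed open set, each client site goes to its cheapest open site; total = fixed + service.
{Vance}: P→Vance 12, Q→Vance 55, R→Vance 28, S→Vance 88. Service 183; fixed 59; total 242.
{Holm, Vance}: P→Vance 12, Q→Holm 22, R→Vance 28, S→Vance 88. Service 150; fixed 113; total 263.
{Vance, Wirral}: P→Vance 12, Q→Vance 55, R→Vance 28, S→Wirral 64. Service 159; fixed 111; total 270.
{Holm, Vance, Wirral, Galt}: service 126 + fixed 218 = 344
(All 15 nonempty subsets were checked; Vance only is lowest.)

Open Vance only; minimum total cost 242.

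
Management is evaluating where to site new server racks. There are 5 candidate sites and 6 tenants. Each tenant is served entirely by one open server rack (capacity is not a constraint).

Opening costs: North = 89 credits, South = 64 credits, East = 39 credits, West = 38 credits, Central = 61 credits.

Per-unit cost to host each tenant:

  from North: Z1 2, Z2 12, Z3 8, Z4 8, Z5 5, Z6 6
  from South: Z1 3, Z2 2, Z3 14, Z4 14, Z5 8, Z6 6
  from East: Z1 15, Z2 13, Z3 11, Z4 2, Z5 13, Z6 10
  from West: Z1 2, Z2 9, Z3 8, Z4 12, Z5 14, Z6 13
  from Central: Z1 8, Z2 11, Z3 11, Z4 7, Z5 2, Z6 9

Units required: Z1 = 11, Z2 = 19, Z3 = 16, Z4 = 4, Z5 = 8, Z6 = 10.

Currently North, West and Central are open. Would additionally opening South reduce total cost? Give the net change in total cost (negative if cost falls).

Yes — net change −69 (cost falls by 69).

Current service cost with {North, West, Central}: 425.
Adding South: each tenant re-picks its cheapest; new service cost 292, saving 133.
Extra fixed cost: 64. Net change = 64 − 133 = -69.
(Totals: 613 → 544.)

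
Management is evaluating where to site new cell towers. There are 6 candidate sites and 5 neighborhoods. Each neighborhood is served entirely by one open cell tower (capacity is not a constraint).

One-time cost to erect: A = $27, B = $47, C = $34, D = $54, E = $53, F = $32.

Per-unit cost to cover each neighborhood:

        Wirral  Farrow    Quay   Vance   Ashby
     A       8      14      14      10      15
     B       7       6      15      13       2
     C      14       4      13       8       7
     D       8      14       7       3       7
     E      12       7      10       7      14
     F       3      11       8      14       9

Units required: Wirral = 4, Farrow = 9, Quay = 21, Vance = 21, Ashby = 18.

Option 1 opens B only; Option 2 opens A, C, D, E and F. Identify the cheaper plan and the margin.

Option 1: {B}: Wirral→B 7·4=28, Farrow→B 6·9=54, Quay→B 15·21=315, Vance→B 13·21=273, Ashby→B 2·18=36. Service 706; fixed 47; total 753.
Option 2: {A, C, D, E, F}: Wirral→F 3·4=12, Farrow→C 4·9=36, Quay→D 7·21=147, Vance→D 3·21=63, Ashby→C 7·18=126. Service 384; fixed 200; total 584.
Difference: |753 − 584| = 169.

Option 2 is cheaper by 169.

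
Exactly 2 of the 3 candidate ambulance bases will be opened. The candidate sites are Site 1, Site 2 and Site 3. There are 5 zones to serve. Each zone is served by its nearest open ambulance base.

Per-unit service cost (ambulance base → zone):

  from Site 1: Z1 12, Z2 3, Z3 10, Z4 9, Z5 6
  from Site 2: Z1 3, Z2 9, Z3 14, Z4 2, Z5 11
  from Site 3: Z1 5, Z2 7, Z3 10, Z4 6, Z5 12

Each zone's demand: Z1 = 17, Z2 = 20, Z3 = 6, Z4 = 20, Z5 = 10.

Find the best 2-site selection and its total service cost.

Choose Site 1 and Site 2; total service cost 271.

With exactly 2 open, each zone uses its cheapest among the chosen.
{Site 1, Site 2}: Z1→Site 2 3·17=51, Z2→Site 1 3·20=60, Z3→Site 1 10·6=60, Z4→Site 2 2·20=40, Z5→Site 1 6·10=60. Service cost 271.
{Site 1, Site 3}: service cost 385
{Site 2, Site 3}: service cost 401
Among all 3 size-2 choices, {Site 1, Site 2} is lowest.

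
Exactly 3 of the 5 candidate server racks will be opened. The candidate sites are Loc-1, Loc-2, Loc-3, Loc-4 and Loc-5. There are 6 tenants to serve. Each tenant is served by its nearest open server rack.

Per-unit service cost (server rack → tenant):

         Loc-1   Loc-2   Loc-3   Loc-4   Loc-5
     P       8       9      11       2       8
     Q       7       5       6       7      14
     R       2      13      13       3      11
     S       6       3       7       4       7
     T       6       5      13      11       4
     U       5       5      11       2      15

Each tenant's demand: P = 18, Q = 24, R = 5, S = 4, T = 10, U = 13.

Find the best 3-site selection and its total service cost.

Choose Loc-2, Loc-4 and Loc-5; total service cost 249.

With exactly 3 open, each tenant uses its cheapest among the chosen.
{Loc-2, Loc-4, Loc-5}: P→Loc-4 2·18=36, Q→Loc-2 5·24=120, R→Loc-4 3·5=15, S→Loc-2 3·4=12, T→Loc-5 4·10=40, U→Loc-4 2·13=26. Service cost 249.
{Loc-1, Loc-2, Loc-4}: service cost 254
{Loc-2, Loc-3, Loc-4}: service cost 259
Among all 10 size-3 choices, {Loc-2, Loc-4, Loc-5} is lowest.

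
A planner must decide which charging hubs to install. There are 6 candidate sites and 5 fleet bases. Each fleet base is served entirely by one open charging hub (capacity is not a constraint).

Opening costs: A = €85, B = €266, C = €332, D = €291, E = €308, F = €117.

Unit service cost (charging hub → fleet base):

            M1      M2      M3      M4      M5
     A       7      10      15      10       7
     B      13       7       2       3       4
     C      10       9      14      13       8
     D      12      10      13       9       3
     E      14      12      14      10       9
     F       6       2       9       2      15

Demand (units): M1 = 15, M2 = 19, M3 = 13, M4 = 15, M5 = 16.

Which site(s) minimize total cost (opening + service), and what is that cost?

For any fixed open set, each fleet base goes to its cheapest open site; total = fixed + service.
{A, F}: M1→F 6·15=90, M2→F 2·19=38, M3→F 9·13=117, M4→F 2·15=30, M5→A 7·16=112. Service 387; fixed 202; total 589.
{B, F}: M1→F 6·15=90, M2→F 2·19=38, M3→B 2·13=26, M4→F 2·15=30, M5→B 4·16=64. Service 248; fixed 383; total 631.
{F}: M1→F 6·15=90, M2→F 2·19=38, M3→F 9·13=117, M4→F 2·15=30, M5→F 15·16=240. Service 515; fixed 117; total 632.
{A, B, C, D, E, F}: M1→F 6·15=90, M2→F 2·19=38, M3→B 2·13=26, M4→F 2·15=30, M5→D 3·16=48. Service 232; fixed 1399; total 1631.
No other subset beats 589.

Open A and F; minimum total cost 589.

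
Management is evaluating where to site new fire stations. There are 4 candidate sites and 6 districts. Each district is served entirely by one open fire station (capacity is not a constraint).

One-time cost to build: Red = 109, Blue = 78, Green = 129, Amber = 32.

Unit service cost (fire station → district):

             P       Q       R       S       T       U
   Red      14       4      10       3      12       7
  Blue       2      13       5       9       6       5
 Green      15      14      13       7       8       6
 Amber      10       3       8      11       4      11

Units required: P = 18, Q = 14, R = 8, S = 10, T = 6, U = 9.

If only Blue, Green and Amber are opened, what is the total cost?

Each district is assigned to its cheapest site among the open ones.
{Blue, Green, Amber}: P→Blue 2·18=36, Q→Amber 3·14=42, R→Blue 5·8=40, S→Green 7·10=70, T→Amber 4·6=24, U→Blue 5·9=45. Service 257; fixed 239; total 496.

Total cost: 496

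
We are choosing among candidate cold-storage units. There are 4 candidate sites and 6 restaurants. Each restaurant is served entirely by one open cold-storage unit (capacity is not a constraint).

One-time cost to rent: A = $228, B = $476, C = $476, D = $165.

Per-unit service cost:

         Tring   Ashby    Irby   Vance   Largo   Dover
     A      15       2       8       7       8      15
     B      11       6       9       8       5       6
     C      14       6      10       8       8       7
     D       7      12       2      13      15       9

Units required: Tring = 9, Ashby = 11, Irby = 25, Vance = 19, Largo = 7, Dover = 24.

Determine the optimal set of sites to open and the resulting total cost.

For any fixed open set, each restaurant goes to its cheapest open site; total = fixed + service.
{A, D}: Tring→D 7·9=63, Ashby→A 2·11=22, Irby→D 2·25=50, Vance→A 7·19=133, Largo→A 8·7=56, Dover→D 9·24=216. Service 540; fixed 393; total 933.
{D}: service 813 + fixed 165 = 978
{A}: service 906 + fixed 228 = 1134
{A, B, C, D}: service 447 + fixed 1345 = 1792
No other subset beats 933.

Open A and D; minimum total cost 933.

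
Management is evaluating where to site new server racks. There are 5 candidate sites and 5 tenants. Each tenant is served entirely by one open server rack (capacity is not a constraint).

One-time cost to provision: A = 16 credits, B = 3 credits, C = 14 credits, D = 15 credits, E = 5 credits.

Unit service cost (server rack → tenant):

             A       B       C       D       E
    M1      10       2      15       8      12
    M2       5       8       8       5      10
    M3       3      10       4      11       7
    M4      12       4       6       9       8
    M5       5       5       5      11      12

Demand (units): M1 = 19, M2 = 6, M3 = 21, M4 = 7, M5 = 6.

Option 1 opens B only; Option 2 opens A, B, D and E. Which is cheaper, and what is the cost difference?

Option 2 is cheaper by 129.

Option 1: {B}: M1→B 2·19=38, M2→B 8·6=48, M3→B 10·21=210, M4→B 4·7=28, M5→B 5·6=30. Service 354; fixed 3; total 357.
Option 2: {A, B, D, E}: M1→B 2·19=38, M2→A 5·6=30, M3→A 3·21=63, M4→B 4·7=28, M5→A 5·6=30. Service 189; fixed 39; total 228.
Difference: |357 − 228| = 129.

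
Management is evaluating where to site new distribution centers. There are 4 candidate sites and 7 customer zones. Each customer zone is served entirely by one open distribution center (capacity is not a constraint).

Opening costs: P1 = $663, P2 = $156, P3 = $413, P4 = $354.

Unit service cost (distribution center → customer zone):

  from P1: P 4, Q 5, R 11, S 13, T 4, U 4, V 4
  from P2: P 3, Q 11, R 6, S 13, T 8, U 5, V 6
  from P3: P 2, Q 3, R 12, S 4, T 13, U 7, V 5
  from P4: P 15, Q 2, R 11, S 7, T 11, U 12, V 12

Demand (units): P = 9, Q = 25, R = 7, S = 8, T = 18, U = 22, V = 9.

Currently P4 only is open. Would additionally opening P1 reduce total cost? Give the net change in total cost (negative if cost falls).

Current service cost with {P4}: 888.
Adding P1: each customer zone re-picks its cheapest; new service cost 415, saving 473.
Extra fixed cost: 663. Net change = 663 − 473 = 190.
(Totals: 1242 → 1432.)

No — net change +190 (cost rises by 190).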